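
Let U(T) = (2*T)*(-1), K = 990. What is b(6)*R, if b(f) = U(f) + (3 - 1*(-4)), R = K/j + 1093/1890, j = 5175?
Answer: -33455/8694 ≈ -3.8481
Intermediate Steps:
U(T) = -2*T
R = 6691/8694 (R = 990/5175 + 1093/1890 = 990*(1/5175) + 1093*(1/1890) = 22/115 + 1093/1890 = 6691/8694 ≈ 0.76961)
b(f) = 7 - 2*f (b(f) = -2*f + (3 - 1*(-4)) = -2*f + (3 + 4) = -2*f + 7 = 7 - 2*f)
b(6)*R = (7 - 2*6)*(6691/8694) = (7 - 12)*(6691/8694) = -5*6691/8694 = -33455/8694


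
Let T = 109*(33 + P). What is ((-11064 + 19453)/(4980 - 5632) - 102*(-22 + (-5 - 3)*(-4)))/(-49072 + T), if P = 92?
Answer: 673429/23111444 ≈ 0.029138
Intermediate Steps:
T = 13625 (T = 109*(33 + 92) = 109*125 = 13625)
((-11064 + 19453)/(4980 - 5632) - 102*(-22 + (-5 - 3)*(-4)))/(-49072 + T) = ((-11064 + 19453)/(4980 - 5632) - 102*(-22 + (-5 - 3)*(-4)))/(-49072 + 13625) = (8389/(-652) - 102*(-22 - 8*(-4)))/(-35447) = (8389*(-1/652) - 102*(-22 + 32))*(-1/35447) = (-8389/652 - 102*10)*(-1/35447) = (-8389/652 - 1020)*(-1/35447) = -673429/652*(-1/35447) = 673429/23111444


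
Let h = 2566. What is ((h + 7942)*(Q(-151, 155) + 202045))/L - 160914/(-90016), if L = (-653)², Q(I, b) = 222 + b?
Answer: 95768590911921/19191816272 ≈ 4990.1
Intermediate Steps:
L = 426409
((h + 7942)*(Q(-151, 155) + 202045))/L - 160914/(-90016) = ((2566 + 7942)*((222 + 155) + 202045))/426409 - 160914/(-90016) = (10508*(377 + 202045))*(1/426409) - 160914*(-1/90016) = (10508*202422)*(1/426409) + 80457/45008 = 2127050376*(1/426409) + 80457/45008 = 2127050376/426409 + 80457/45008 = 95768590911921/19191816272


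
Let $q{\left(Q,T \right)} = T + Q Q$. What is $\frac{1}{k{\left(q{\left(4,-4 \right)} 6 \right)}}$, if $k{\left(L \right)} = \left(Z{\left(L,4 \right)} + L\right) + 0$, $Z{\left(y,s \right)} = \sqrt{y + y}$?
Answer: $\frac{1}{84} \approx 0.011905$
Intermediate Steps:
$q{\left(Q,T \right)} = T + Q^{2}$
$Z{\left(y,s \right)} = \sqrt{2} \sqrt{y}$ ($Z{\left(y,s \right)} = \sqrt{2 y} = \sqrt{2} \sqrt{y}$)
$k{\left(L \right)} = L + \sqrt{2} \sqrt{L}$ ($k{\left(L \right)} = \left(\sqrt{2} \sqrt{L} + L\right) + 0 = \left(L + \sqrt{2} \sqrt{L}\right) + 0 = L + \sqrt{2} \sqrt{L}$)
$\frac{1}{k{\left(q{\left(4,-4 \right)} 6 \right)}} = \frac{1}{\left(-4 + 4^{2}\right) 6 + \sqrt{2} \sqrt{\left(-4 + 4^{2}\right) 6}} = \frac{1}{\left(-4 + 16\right) 6 + \sqrt{2} \sqrt{\left(-4 + 16\right) 6}} = \frac{1}{12 \cdot 6 + \sqrt{2} \sqrt{12 \cdot 6}} = \frac{1}{72 + \sqrt{2} \sqrt{72}} = \frac{1}{72 + \sqrt{2} \cdot 6 \sqrt{2}} = \frac{1}{72 + 12} = \frac{1}{84}$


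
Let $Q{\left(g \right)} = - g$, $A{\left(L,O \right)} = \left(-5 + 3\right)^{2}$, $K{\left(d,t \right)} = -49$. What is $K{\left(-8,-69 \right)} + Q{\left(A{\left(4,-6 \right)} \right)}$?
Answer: $-53$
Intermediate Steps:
$A{\left(L,O \right)} = 4$ ($A{\left(L,O \right)} = \left(-2\right)^{2} = 4$)
$K{\left(-8,-69 \right)} + Q{\left(A{\left(4,-6 \right)} \right)} = -49 - 4 = -53$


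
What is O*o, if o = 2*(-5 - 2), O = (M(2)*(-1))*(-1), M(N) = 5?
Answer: -70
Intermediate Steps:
O = 5 (O = (5*(-1))*(-1) = -5*(-1) = 5)
o = -14 (o = 2*(-7) = -14)
O*o = 5*(-14) = -70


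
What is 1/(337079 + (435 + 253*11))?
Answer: 1/340297 ≈ 2.9386e-6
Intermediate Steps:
1/(337079 + (435 + 253*11)) = 1/(337079 + (435 + 2783)) = 1/(337079 + 3218) = 1/340297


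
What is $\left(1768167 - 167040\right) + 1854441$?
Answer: $3455568$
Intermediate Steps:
$\left(1768167 - 167040\right) + 1854441 = 1601127 + 1854441 = 3455568$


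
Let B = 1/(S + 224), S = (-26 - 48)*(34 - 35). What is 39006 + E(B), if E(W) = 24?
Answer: 39030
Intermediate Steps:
S = 74 (S = -74*(-1) = 74)
B = 1/298 (B = 1/(74 + 224) = 1/298 ≈ 0.0033557)
39006 + E(B) = 39006 + 24 = 39030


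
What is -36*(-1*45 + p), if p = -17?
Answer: 2232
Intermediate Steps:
-36*(-1*45 + p) = -36*(-1*45 - 17) = -36*(-45 - 17) = -36*(-62) = 2232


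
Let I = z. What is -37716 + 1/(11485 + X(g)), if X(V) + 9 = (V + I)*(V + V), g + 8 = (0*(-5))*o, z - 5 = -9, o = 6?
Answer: -440070287/11668 ≈ -37716.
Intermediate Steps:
z = -4 (z = 5 - 9 = -4)
I = -4
g = -8 (g = -8 + (0*(-5))*6 = -8 + 0*6 = -8 + 0 = -8)
X(V) = -9 + 2*V*(-4 + V) (X(V) = -9 + (V - 4)*(V + V) = -9 + (-4 + V)*(2*V) = -9 + 2*V*(-4 + V))
-37716 + 1/(11485 + X(g)) = -37716 + 1/(11485 + (-9 - 8*(-8) + 2*(-8)²)) = -37716 + 1/(11485 + (-9 + 64 + 2*64)) = -37716 + 1/(11485 + (-9 + 64 + 128)) = -37716 + 1/(11485 + 183) = -37716 + 1/11668 = -440070287/11668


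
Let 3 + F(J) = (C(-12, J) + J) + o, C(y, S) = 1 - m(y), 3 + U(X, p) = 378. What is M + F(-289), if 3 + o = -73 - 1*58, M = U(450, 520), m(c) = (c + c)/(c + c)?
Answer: -51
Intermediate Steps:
U(X, p) = 375 (U(X, p) = -3 + 378 = 375)
m(c) = 1 (m(c) = (2*c)/((2*c)) = (2*c)*(1/(2*c)) = 1)
M = 375
C(y, S) = 0 (C(y, S) = 1 - 1*1 = 1 - 1 = 0)
o = -134 (o = -3 + (-73 - 1*58) = -3 + (-73 - 58) = -3 - 131 = -134)
F(J) = -137 + J (F(J) = -3 + ((0 + J) - 134) = -3 + (J - 134) = -3 + (-134 + J) = -137 + J)
M + F(-289) = 375 + (-137 - 289) = 375 - 426 = -51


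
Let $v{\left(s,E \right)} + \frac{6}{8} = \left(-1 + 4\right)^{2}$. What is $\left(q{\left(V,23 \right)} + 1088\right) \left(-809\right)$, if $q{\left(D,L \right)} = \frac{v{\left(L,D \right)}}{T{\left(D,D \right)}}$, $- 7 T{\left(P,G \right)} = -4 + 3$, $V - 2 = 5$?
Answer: $- \frac{3707647}{4} \approx -9.2691 \cdot 10^{5}$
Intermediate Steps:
$V = 7$ ($V = 2 + 5 = 7$)
$v{\left(s,E \right)} = \frac{33}{4}$ ($v{\left(s,E \right)} = - \frac{3}{4} + \left(-1 + 4\right)^{2} = - \frac{3}{4} + 3^{2} = - \frac{3}{4} + 9 = \frac{33}{4}$)
$T{\left(P,G \right)} = \frac{1}{7}$ ($T{\left(P,G \right)} = - \frac{-4 + 3}{7} = \left(- \frac{1}{7}\right) \left(-1\right) = \frac{1}{7}$)
$q{\left(D,L \right)} = \frac{231}{4}$ ($q{\left(D,L \right)} = \frac{33 \frac{1}{\frac{1}{7}}}{4} = \frac{33}{4} \cdot 7 = \frac{231}{4}$)
$\left(q{\left(V,23 \right)} + 1088\right) \left(-809\right) = \left(\frac{231}{4} + 1088\right) \left(-809\right) = \frac{4583}{4} \left(-809\right) = - \frac{3707647}{4}$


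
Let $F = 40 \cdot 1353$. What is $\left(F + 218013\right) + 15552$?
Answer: $287685$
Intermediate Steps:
$F = 54120$
$\left(F + 218013\right) + 15552 = \left(54120 + 218013\right) + 15552 = 272133 + 15552 = 287685$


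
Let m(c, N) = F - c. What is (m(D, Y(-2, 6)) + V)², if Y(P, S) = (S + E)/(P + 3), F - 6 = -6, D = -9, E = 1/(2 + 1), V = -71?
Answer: 3844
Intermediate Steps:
E = ⅓ (E = 1/3 = ⅓ ≈ 0.33333)
F = 0 (F = 6 - 6 = 0)
Y(P, S) = (⅓ + S)/(3 + P) (Y(P, S) = (S + ⅓)/(P + 3) = (⅓ + S)/(3 + P))
m(c, N) = -c (m(c, N) = 0 - c = -c)
(m(D, Y(-2, 6)) + V)² = (-1*(-9) - 71)² = (9 - 71)² = (-62)² = 3844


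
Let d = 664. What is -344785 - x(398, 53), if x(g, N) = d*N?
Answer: -379977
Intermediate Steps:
x(g, N) = 664*N
-344785 - x(398, 53) = -344785 - 664*53 = -344785 - 1*35192 = -344785 - 35192 = -379977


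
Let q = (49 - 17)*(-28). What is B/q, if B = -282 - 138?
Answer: 15/32 ≈ 0.46875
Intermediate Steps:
B = -420
q = -896 (q = 32*(-28) = -896)
B/q = -420/(-896) = -420*(-1/896) = 15/32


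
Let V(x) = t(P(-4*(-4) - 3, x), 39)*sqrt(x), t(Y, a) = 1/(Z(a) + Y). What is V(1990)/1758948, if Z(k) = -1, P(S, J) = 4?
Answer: sqrt(1990)/5276844 ≈ 8.4538e-6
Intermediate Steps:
t(Y, a) = 1/(-1 + Y)
V(x) = sqrt(x)/3 (V(x) = sqrt(x)/(-1 + 4) = sqrt(x)/3)
V(1990)/1758948 = (sqrt(1990)/3)/1758948 = (sqrt(1990)/3)*(1/1758948) = sqrt(1990)/5276844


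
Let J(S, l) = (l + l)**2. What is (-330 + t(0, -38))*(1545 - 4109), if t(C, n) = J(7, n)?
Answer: -13963544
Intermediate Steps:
J(S, l) = 4*l**2 (J(S, l) = (2*l)**2 = 4*l**2)
t(C, n) = 4*n**2
(-330 + t(0, -38))*(1545 - 4109) = (-330 + 4*(-38)**2)*(1545 - 4109) = (-330 + 4*1444)*(-2564) = (-330 + 5776)*(-2564) = 5446*(-2564) = -13963544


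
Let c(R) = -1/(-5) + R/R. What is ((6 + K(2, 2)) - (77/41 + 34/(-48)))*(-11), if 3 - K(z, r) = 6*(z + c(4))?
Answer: 615329/4920 ≈ 125.07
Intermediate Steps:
c(R) = 6/5 (c(R) = -1*(-⅕) + 1 = ⅕ + 1 = 6/5)
K(z, r) = -21/5 - 6*z (K(z, r) = 3 - 6*(z + 6/5) = 3 - 6*(6/5 + z) = 3 - (36/5 + 6*z) = 3 + (-36/5 - 6*z) = -21/5 - 6*z)
((6 + K(2, 2)) - (77/41 + 34/(-48)))*(-11) = ((6 + (-21/5 - 6*2)) - (77/41 + 34/(-48)))*(-11) = ((6 + (-21/5 - 12)) - (77*(1/41) + 34*(-1/48)))*(-11) = ((6 - 81/5) - (77/41 - 17/24))*(-11) = (-51/5 - 1*1151/984)*(-11) = (-51/5 - 1151/984)*(-11) = -55939/4920*(-11) = 615329/4920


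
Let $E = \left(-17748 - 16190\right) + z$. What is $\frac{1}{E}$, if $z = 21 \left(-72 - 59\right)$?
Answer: $- \frac{1}{36689} \approx -2.7256 \cdot 10^{-5}$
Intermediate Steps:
$z = -2751$ ($z = 21 \left(-131\right) = -2751$)
$E = -36689$ ($E = \left(-17748 - 16190\right) - 2751 = -33938 - 2751 = -36689$)
$\frac{1}{E} = \frac{1}{-36689} = - \frac{1}{36689}$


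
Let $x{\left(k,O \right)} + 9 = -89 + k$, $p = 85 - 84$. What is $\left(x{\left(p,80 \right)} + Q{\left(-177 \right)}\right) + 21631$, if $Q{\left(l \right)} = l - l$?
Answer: $21534$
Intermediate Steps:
$Q{\left(l \right)} = 0$
$p = 1$
$x{\left(k,O \right)} = -98 + k$ ($x{\left(k,O \right)} = -9 + \left(-89 + k\right) = -98 + k$)
$\left(x{\left(p,80 \right)} + Q{\left(-177 \right)}\right) + 21631 = \left(\left(-98 + 1\right) + 0\right) + 21631 = \left(-97 + 0\right) + 21631 = -97 + 21631 = 21534$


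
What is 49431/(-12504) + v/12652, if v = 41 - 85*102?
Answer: -61108169/13183384 ≈ -4.6352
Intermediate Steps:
v = -8629 (v = 41 - 8670 = -8629)
49431/(-12504) + v/12652 = 49431/(-12504) - 8629/12652 = 49431*(-1/12504) - 8629*1/12652 = -16477/4168 - 8629/12652 = -61108169/13183384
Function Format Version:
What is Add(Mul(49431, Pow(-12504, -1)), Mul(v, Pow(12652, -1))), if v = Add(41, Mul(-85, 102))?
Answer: Rational(-61108169, 13183384) ≈ -4.6352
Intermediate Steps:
v = -8629 (v = Add(41, -8670) = -8629)
Add(Mul(49431, Pow(-12504, -1)), Mul(v, Pow(12652, -1))) = Add(Mul(49431, Pow(-12504, -1)), Mul(-8629, Pow(12652, -1))) = Add(Mul(49431, Rational(-1, 12504)), Mul(-8629, Rational(1, 12652))) = Add(Rational(-16477, 4168), Rational(-8629, 12652)) = Rational(-61108169, 13183384)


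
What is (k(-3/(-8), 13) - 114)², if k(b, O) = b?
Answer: 826281/64 ≈ 12911.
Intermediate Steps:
(k(-3/(-8), 13) - 114)² = (-3/(-8) - 114)² = (-3*(-⅛) - 114)² = (3/8 - 114)² = (-909/8)² = 826281/64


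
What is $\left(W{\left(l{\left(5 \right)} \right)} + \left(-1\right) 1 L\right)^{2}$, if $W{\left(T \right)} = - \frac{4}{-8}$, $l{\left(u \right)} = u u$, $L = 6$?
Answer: $\frac{121}{4} \approx 30.25$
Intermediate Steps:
$l{\left(u \right)} = u^{2}$
$W{\left(T \right)} = \frac{1}{2}$ ($W{\left(T \right)} = \left(-4\right) \left(- \frac{1}{8}\right) = \frac{1}{2}$)
$\left(W{\left(l{\left(5 \right)} \right)} + \left(-1\right) 1 L\right)^{2} = \left(\frac{1}{2} + \left(-1\right) 1 \cdot 6\right)^{2} = \left(\frac{1}{2} - 6\right)^{2} = \left(- \frac{11}{2}\right)^{2} = \frac{121}{4}$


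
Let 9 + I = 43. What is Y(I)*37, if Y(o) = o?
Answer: 1258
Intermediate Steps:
I = 34 (I = -9 + 43 = 34)
Y(I)*37 = 34*37 = 1258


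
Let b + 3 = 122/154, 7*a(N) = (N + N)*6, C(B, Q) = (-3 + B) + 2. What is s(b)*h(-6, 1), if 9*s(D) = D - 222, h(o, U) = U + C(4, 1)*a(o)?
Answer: 328016/441 ≈ 743.80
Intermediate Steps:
C(B, Q) = -1 + B
a(N) = 12*N/7 (a(N) = ((N + N)*6)/7 = ((2*N)*6)/7 = (12*N)/7 = 12*N/7)
b = -170/77 (b = -3 + 122/154 = -3 + 122*(1/154) = -3 + 61/77 = -170/77 ≈ -2.2078)
h(o, U) = U + 36*o/7 (h(o, U) = U + (-1 + 4)*(12*o/7) = U + 3*(12*o/7) = U + 36*o/7)
s(D) = -74/3 + D/9 (s(D) = (D - 222)/9 = (-222 + D)/9 = -74/3 + D/9)
s(b)*h(-6, 1) = (-74/3 + (1/9)*(-170/77))*(1 + (36/7)*(-6)) = (-74/3 - 170/693)*(1 - 216/7) = -17264/693*(-209/7) = 328016/441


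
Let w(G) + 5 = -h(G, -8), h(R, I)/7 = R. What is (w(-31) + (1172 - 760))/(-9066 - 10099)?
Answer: -624/19165 ≈ -0.032559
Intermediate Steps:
h(R, I) = 7*R
w(G) = -5 - 7*G
(w(-31) + (1172 - 760))/(-9066 - 10099) = ((-5 - 7*(-31)) + (1172 - 760))/(-9066 - 10099) = ((-5 + 217) + 412)/(-19165) = (212 + 412)*(-1/19165) = 624*(-1/19165) = -624/19165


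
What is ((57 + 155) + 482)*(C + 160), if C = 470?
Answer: 437220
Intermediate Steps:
((57 + 155) + 482)*(C + 160) = ((57 + 155) + 482)*(470 + 160) = (212 + 482)*630 = 694*630 = 437220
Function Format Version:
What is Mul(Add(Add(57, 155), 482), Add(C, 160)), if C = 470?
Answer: 437220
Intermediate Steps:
Mul(Add(Add(57, 155), 482), Add(C, 160)) = Mul(Add(Add(57, 155), 482), Add(470, 160)) = Mul(Add(212, 482), 630) = Mul(694, 630) = 437220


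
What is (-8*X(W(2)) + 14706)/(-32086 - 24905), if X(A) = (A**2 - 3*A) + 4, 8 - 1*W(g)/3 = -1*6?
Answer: -10/363 ≈ -0.027548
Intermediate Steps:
W(g) = 42 (W(g) = 24 - (-3)*6 = 24 - 3*(-6) = 24 + 18 = 42)
X(A) = 4 + A**2 - 3*A
(-8*X(W(2)) + 14706)/(-32086 - 24905) = (-8*(4 + 42**2 - 3*42) + 14706)/(-32086 - 24905) = (-8*(4 + 1764 - 126) + 14706)/(-56991) = (-8*1642 + 14706)*(-1/56991) = (-13136 + 14706)*(-1/56991) = 1570*(-1/56991) = -10/363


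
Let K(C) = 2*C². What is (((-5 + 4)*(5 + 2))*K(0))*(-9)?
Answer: 0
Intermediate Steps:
(((-5 + 4)*(5 + 2))*K(0))*(-9) = (((-5 + 4)*(5 + 2))*(2*0²))*(-9) = ((-1*7)*(2*0))*(-9) = -7*0*(-9) = 0*(-9) = 0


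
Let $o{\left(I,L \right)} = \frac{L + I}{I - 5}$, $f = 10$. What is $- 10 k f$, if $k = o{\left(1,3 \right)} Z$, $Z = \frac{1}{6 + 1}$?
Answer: $\frac{100}{7} \approx 14.286$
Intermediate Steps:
$Z = \frac{1}{7} \approx 0.14286$
$o{\left(I,L \right)} = \frac{I + L}{-5 + I}$
$k = - \frac{1}{7}$ ($k = \frac{1 + 3}{-5 + 1} \cdot \frac{1}{7} = \frac{1}{-4} \cdot 4 \cdot \frac{1}{7} = \left(- \frac{1}{4}\right) 4 \cdot \frac{1}{7} = \left(-1\right) \frac{1}{7} = - \frac{1}{7} \approx -0.14286$)
$- 10 k f = \left(-10\right) \left(- \frac{1}{7}\right) 10 = \frac{10}{7} \cdot 10 = \frac{100}{7}$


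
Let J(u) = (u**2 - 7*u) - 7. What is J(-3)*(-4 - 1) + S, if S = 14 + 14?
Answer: -87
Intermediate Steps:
J(u) = -7 + u**2 - 7*u
S = 28
J(-3)*(-4 - 1) + S = (-7 + (-3)**2 - 7*(-3))*(-4 - 1) + 28 = (-7 + 9 + 21)*(-5) + 28 = 23*(-5) + 28 = -115 + 28 = -87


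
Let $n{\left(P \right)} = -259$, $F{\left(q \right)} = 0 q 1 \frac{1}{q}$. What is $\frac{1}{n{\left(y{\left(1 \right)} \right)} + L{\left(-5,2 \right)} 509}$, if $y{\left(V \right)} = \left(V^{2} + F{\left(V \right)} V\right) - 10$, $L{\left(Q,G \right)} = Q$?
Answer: $- \frac{1}{2804} \approx -0.00035663$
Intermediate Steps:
$F{\left(q \right)} = 0$ ($F{\left(q \right)} = \frac{0}{q} = 0$)
$y{\left(V \right)} = -10 + V^{2}$ ($y{\left(V \right)} = \left(V^{2} + 0 V\right) - 10 = \left(V^{2} + 0\right) - 10 = V^{2} - 10 = -10 + V^{2}$)
$\frac{1}{n{\left(y{\left(1 \right)} \right)} + L{\left(-5,2 \right)} 509} = \frac{1}{-259 - 2545} = \frac{1}{-2804} = - \frac{1}{2804}$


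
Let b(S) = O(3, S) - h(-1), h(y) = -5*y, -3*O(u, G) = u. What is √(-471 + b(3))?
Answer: 3*I*√53 ≈ 21.84*I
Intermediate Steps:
O(u, G) = -u/3
b(S) = -6 (b(S) = -⅓*3 - (-5)*(-1) = -1 - 1*5 = -1 - 5 = -6)
√(-471 + b(3)) = √(-471 - 6) = √(-477) = 3*I*√53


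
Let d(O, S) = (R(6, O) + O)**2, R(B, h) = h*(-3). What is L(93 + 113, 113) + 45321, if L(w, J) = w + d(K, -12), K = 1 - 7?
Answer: 45671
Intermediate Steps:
R(B, h) = -3*h
K = -6
d(O, S) = 4*O**2 (d(O, S) = (-3*O + O)**2 = (-2*O)**2 = 4*O**2)
L(w, J) = 144 + w (L(w, J) = w + 4*(-6)**2 = w + 4*36 = w + 144 = 144 + w)
L(93 + 113, 113) + 45321 = (144 + (93 + 113)) + 45321 = (144 + 206) + 45321 = 350 + 45321 = 45671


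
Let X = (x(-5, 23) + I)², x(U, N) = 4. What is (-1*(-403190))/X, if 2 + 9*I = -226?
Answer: 1814355/2048 ≈ 885.92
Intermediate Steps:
I = -76/3 (I = -2/9 + (⅑)*(-226) = -2/9 - 226/9 = -76/3 ≈ -25.333)
X = 4096/9 (X = (4 - 76/3)² = (-64/3)² = 4096/9 ≈ 455.11)
(-1*(-403190))/X = (-1*(-403190))/(4096/9) = 403190*(9/4096) = 1814355/2048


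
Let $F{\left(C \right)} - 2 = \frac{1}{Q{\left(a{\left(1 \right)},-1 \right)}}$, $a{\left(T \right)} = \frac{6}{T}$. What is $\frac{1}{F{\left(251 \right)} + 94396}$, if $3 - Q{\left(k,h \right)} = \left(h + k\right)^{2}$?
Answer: $\frac{22}{2076755} \approx 1.0593 \cdot 10^{-5}$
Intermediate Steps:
$Q{\left(k,h \right)} = 3 - \left(h + k\right)^{2}$
$F{\left(C \right)} = \frac{43}{22}$ ($F{\left(C \right)} = 2 + \frac{1}{3 - \left(-1 + \frac{6}{1}\right)^{2}} = 2 + \frac{1}{3 - \left(-1 + 6 \cdot 1\right)^{2}} = 2 + \frac{1}{3 - \left(-1 + 6\right)^{2}} = 2 + \frac{1}{3 - 5^{2}} = 2 + \frac{1}{3 - 25} = 2 + \frac{1}{-22} = 2 - \frac{1}{22} = \frac{43}{22}$)
$\frac{1}{F{\left(251 \right)} + 94396} = \frac{1}{\frac{43}{22} + 94396} = \frac{1}{\frac{2076755}{22}} = \frac{22}{2076755}$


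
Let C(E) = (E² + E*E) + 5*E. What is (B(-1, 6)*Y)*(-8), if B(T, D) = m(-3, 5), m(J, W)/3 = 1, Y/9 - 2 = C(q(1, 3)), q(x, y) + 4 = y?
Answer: 216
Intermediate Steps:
q(x, y) = -4 + y
C(E) = 2*E² + 5*E (C(E) = (E² + E²) + 5*E = 2*E² + 5*E)
Y = -9 (Y = 18 + 9*((-4 + 3)*(5 + 2*(-4 + 3))) = 18 + 9*(-(5 + 2*(-1))) = 18 + 9*(-(5 - 2)) = 18 + 9*(-1*3) = 18 + 9*(-3) = 18 - 27 = -9)
m(J, W) = 3 (m(J, W) = 3*1 = 3)
B(T, D) = 3
(B(-1, 6)*Y)*(-8) = (3*(-9))*(-8) = -27*(-8) = 216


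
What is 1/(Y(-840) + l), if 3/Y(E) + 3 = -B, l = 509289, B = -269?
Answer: 266/135470877 ≈ 1.9635e-6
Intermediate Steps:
Y(E) = 3/266 (Y(E) = 3/(-3 - 1*(-269)) = 3/(-3 + 269) = 3/266)
1/(Y(-840) + l) = 1/(3/266 + 509289) = 1/(135470877/266) = 266/135470877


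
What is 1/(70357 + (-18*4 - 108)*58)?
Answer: 1/59917 ≈ 1.6690e-5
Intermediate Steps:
1/(70357 + (-18*4 - 108)*58) = 1/(70357 + (-72 - 108)*58) = 1/(70357 - 180*58) = 1/(70357 - 10440) = 1/59917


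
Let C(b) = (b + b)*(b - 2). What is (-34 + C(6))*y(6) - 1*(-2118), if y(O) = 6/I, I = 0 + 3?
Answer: 2146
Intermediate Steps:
I = 3
y(O) = 2 (y(O) = 6/3 = 6*(⅓) = 2)
C(b) = 2*b*(-2 + b) (C(b) = (2*b)*(-2 + b) = 2*b*(-2 + b))
(-34 + C(6))*y(6) - 1*(-2118) = (-34 + 2*6*(-2 + 6))*2 - 1*(-2118) = (-34 + 2*6*4)*2 + 2118 = (-34 + 48)*2 + 2118 = 14*2 + 2118 = 28 + 2118 = 2146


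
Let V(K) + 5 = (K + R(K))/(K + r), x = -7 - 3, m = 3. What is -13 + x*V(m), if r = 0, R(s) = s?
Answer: 17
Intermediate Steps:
x = -10
V(K) = -3 (V(K) = -5 + (K + K)/(K + 0) = -5 + (2*K)/K = -5 + 2 = -3)
-13 + x*V(m) = -13 - 10*(-3) = -13 + 30 = 17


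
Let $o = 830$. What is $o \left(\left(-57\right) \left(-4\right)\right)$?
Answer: $189240$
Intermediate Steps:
$o \left(\left(-57\right) \left(-4\right)\right) = 830 \left(\left(-57\right) \left(-4\right)\right) = 830 \cdot 228 = 189240$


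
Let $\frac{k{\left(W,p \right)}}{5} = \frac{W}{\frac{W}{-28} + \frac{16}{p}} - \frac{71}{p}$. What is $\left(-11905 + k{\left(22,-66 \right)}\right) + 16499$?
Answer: $\frac{28167281}{6270} \approx 4492.4$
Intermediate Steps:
$k{\left(W,p \right)} = - \frac{355}{p} + \frac{5 W}{\frac{16}{p} - \frac{W}{28}}$ ($k{\left(W,p \right)} = 5 \left(\frac{W}{\frac{W}{-28} + \frac{16}{p}} - \frac{71}{p}\right) = 5 \left(\frac{W}{W \left(- \frac{1}{28}\right) + \frac{16}{p}} - \frac{71}{p}\right) = 5 \left(\frac{W}{- \frac{W}{28} + \frac{16}{p}} - \frac{71}{p}\right) = 5 \left(\frac{W}{\frac{16}{p} - \frac{W}{28}} - \frac{71}{p}\right) = 5 \left(- \frac{71}{p} + \frac{W}{\frac{16}{p} - \frac{W}{28}}\right) = - \frac{355}{p} + \frac{5 W}{\frac{16}{p} - \frac{W}{28}}$)
$\left(-11905 + k{\left(22,-66 \right)}\right) + 16499 = \left(-11905 + \frac{5 \left(31808 - 1562 \left(-66\right) - 616 \left(-66\right)^{2}\right)}{\left(-66\right) \left(-448 + 22 \left(-66\right)\right)}\right) + 16499 = \left(-11905 + 5 \left(- \frac{1}{66}\right) \frac{1}{-448 - 1452} \left(31808 + 103092 - 616 \cdot 4356\right)\right) + 16499 = \left(-11905 + 5 \left(- \frac{1}{66}\right) \frac{1}{-1900} \left(31808 + 103092 - 2683296\right)\right) + 16499 = \left(-11905 + 5 \left(- \frac{1}{66}\right) \left(- \frac{1}{1900}\right) \left(-2548396\right)\right) + 16499 = \left(-11905 - \frac{637099}{6270}\right) + 16499 = - \frac{75281449}{6270} + 16499 = \frac{28167281}{6270}$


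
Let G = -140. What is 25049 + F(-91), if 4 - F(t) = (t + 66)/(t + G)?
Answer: 5787218/231 ≈ 25053.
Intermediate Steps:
F(t) = 4 - (66 + t)/(-140 + t) (F(t) = 4 - (t + 66)/(t - 140) = 4 - (66 + t)/(-140 + t))
25049 + F(-91) = 25049 + (-626 + 3*(-91))/(-140 - 91) = 25049 + (-626 - 273)/(-231) = 25049 - 1/231*(-899) = 25049 + 899/231 = 5787218/231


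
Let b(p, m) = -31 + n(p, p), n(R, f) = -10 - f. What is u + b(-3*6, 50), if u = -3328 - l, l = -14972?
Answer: 11621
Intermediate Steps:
b(p, m) = -41 - p (b(p, m) = -31 + (-10 - p) = -41 - p)
u = 11644 (u = -3328 - 1*(-14972) = -3328 + 14972 = 11644)
u + b(-3*6, 50) = 11644 + (-41 - (-3)*6) = 11644 + (-41 - 1*(-18)) = 11644 + (-41 + 18) = 11644 - 23 = 11621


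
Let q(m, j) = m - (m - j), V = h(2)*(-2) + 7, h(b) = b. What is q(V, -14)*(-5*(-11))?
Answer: -770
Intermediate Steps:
V = 3 (V = 2*(-2) + 7 = -4 + 7 = 3)
q(m, j) = j (q(m, j) = m + (j - m) = j)
q(V, -14)*(-5*(-11)) = -(-70)*(-11) = -14*55 = -770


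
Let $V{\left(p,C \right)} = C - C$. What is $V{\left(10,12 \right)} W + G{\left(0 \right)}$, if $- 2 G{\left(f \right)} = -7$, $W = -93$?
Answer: $\frac{7}{2} \approx 3.5$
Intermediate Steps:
$V{\left(p,C \right)} = 0$
$G{\left(f \right)} = \frac{7}{2}$ ($G{\left(f \right)} = \left(- \frac{1}{2}\right) \left(-7\right) = \frac{7}{2}$)
$V{\left(10,12 \right)} W + G{\left(0 \right)} = 0 \left(-93\right) + \frac{7}{2} = 0 + \frac{7}{2} = \frac{7}{2}$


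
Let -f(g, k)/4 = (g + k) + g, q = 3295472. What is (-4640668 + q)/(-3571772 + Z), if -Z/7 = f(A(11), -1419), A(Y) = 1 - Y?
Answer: 336299/903016 ≈ 0.37242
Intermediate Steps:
f(g, k) = -8*g - 4*k (f(g, k) = -4*((g + k) + g) = -4*(k + 2*g) = -8*g - 4*k)
Z = -40292 (Z = -7*(-8*(1 - 1*11) - 4*(-1419)) = -7*(-8*(1 - 11) + 5676) = -7*(-8*(-10) + 5676) = -7*(80 + 5676) = -7*5756 = -40292)
(-4640668 + q)/(-3571772 + Z) = (-4640668 + 3295472)/(-3571772 - 40292) = -1345196/(-3612064) = -1345196*(-1/3612064) = 336299/903016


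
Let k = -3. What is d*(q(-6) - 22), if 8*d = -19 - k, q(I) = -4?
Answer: 52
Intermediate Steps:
d = -2 (d = (-19 - 1*(-3))/8 = (-19 + 3)/8 = (1/8)*(-16) = -2)
d*(q(-6) - 22) = -2*(-4 - 22) = -2*(-26) = 52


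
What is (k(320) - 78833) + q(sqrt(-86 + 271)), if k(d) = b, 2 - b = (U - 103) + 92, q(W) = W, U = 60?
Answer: -78880 + sqrt(185) ≈ -78866.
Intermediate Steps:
b = -47 (b = 2 - ((60 - 103) + 92) = 2 - (-43 + 92) = 2 - 1*49 = 2 - 49 = -47)
k(d) = -47
(k(320) - 78833) + q(sqrt(-86 + 271)) = (-47 - 78833) + sqrt(-86 + 271) = -78880 + sqrt(185)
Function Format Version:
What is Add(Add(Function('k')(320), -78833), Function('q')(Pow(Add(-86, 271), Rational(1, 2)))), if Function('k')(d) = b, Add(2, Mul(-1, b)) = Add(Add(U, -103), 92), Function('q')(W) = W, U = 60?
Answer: Add(-78880, Pow(185, Rational(1, 2))) ≈ -78866.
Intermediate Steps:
b = -47 (b = Add(2, Mul(-1, Add(Add(60, -103), 92))) = Add(2, Mul(-1, Add(-43, 92))) = Add(2, Mul(-1, 49)) = Add(2, -49) = -47)
Function('k')(d) = -47
Add(Add(Function('k')(320), -78833), Function('q')(Pow(Add(-86, 271), Rational(1, 2)))) = Add(Add(-47, -78833), Pow(Add(-86, 271), Rational(1, 2))) = Add(-78880, Pow(185, Rational(1, 2)))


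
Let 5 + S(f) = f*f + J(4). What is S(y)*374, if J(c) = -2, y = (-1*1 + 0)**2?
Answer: -2244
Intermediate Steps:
y = 1 (y = (-1 + 0)**2 = (-1)**2 = 1)
S(f) = -7 + f**2 (S(f) = -5 + (f*f - 2) = -5 + (f**2 - 2) = -5 + (-2 + f**2) = -7 + f**2)
S(y)*374 = (-7 + 1**2)*374 = (-7 + 1)*374 = -6*374 = -2244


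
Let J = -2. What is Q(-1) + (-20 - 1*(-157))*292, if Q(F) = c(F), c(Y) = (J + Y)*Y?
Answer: 40007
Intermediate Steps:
c(Y) = Y*(-2 + Y) (c(Y) = (-2 + Y)*Y = Y*(-2 + Y))
Q(F) = F*(-2 + F)
Q(-1) + (-20 - 1*(-157))*292 = -(-2 - 1) + (-20 - 1*(-157))*292 = -1*(-3) + (-20 + 157)*292 = 3 + 137*292 = 3 + 40004 = 40007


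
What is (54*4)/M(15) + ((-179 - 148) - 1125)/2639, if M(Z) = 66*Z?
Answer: -48192/145145 ≈ -0.33203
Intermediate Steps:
(54*4)/M(15) + ((-179 - 148) - 1125)/2639 = (54*4)/((66*15)) + ((-179 - 148) - 1125)/2639 = 216/990 + (-327 - 1125)*(1/2639) = 216*(1/990) - 1452*1/2639 = 12/55 - 1452/2639 = -48192/145145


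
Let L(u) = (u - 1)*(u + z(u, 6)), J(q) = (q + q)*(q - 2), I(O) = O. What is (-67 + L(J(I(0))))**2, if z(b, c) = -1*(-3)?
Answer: 4900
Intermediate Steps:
z(b, c) = 3
J(q) = 2*q*(-2 + q) (J(q) = (2*q)*(-2 + q) = 2*q*(-2 + q))
L(u) = (-1 + u)*(3 + u) (L(u) = (u - 1)*(u + 3) = (-1 + u)*(3 + u))
(-67 + L(J(I(0))))**2 = (-67 + (-3 + (2*0*(-2 + 0))**2 + 2*(2*0*(-2 + 0))))**2 = (-67 + (-3 + (2*0*(-2))**2 + 2*(2*0*(-2))))**2 = (-67 + (-3 + 0**2 + 2*0))**2 = (-67 + (-3 + 0 + 0))**2 = (-67 - 3)**2 = (-70)**2 = 4900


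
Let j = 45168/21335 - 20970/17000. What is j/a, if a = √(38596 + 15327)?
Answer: 377013*√53923/23008944100 ≈ 0.0038049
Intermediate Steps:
a = √53923 ≈ 232.21
j = 377013/426700 (j = 45168*(1/21335) - 20970*1/17000 = 45168/21335 - 2097/1700 = 377013/426700 ≈ 0.88356)
j/a = 377013/(426700*(√53923)) = 377013*(√53923/53923)/426700 = 377013*√53923/23008944100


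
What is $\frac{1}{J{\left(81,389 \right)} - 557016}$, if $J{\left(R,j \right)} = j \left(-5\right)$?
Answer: $- \frac{1}{558961} \approx -1.789 \cdot 10^{-6}$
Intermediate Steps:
$J{\left(R,j \right)} = - 5 j$
$\frac{1}{J{\left(81,389 \right)} - 557016} = \frac{1}{\left(-5\right) 389 - 557016} = \frac{1}{-1945 - 557016} = \frac{1}{-558961} = - \frac{1}{558961}$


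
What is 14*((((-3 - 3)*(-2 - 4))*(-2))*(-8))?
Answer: 8064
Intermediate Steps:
14*((((-3 - 3)*(-2 - 4))*(-2))*(-8)) = 14*((-6*(-6)*(-2))*(-8)) = 14*((36*(-2))*(-8)) = 14*(-72*(-8)) = 14*576 = 8064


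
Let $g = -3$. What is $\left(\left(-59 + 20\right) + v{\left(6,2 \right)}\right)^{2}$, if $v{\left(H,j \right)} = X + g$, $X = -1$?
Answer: $1849$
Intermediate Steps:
$v{\left(H,j \right)} = -4$ ($v{\left(H,j \right)} = -1 - 3 = -4$)
$\left(\left(-59 + 20\right) + v{\left(6,2 \right)}\right)^{2} = \left(\left(-59 + 20\right) - 4\right)^{2} = \left(-39 - 4\right)^{2} = \left(-43\right)^{2} = 1849$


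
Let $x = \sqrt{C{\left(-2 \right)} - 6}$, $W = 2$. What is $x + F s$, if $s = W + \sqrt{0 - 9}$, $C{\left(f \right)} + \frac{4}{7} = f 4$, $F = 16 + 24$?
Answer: $80 + 120 i + \frac{i \sqrt{714}}{7} \approx 80.0 + 123.82 i$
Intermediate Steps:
$F = 40$
$C{\left(f \right)} = - \frac{4}{7} + 4 f$ ($C{\left(f \right)} = - \frac{4}{7} + f 4 = - \frac{4}{7} + 4 f$)
$x = \frac{i \sqrt{714}}{7}$ ($x = \sqrt{\left(- \frac{4}{7} + 4 \left(-2\right)\right) - 6} = \sqrt{\left(- \frac{4}{7} - 8\right) - 6} = \sqrt{- \frac{60}{7} - 6} = \sqrt{- \frac{102}{7}} = \frac{i \sqrt{714}}{7} \approx 3.8173 i$)
$s = 2 + 3 i$ ($s = 2 + \sqrt{0 - 9} = 2 + \sqrt{-9} = 2 + 3 i \approx 2.0 + 3.0 i$)
$x + F s = \frac{i \sqrt{714}}{7} + 40 \left(2 + 3 i\right) = \frac{i \sqrt{714}}{7} + \left(80 + 120 i\right) = 80 + 120 i + \frac{i \sqrt{714}}{7}$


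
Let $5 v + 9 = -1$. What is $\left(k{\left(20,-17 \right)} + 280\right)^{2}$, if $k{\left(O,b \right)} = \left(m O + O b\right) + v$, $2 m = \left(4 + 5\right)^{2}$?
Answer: $559504$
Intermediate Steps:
$m = \frac{81}{2}$ ($m = \frac{\left(4 + 5\right)^{2}}{2} = \frac{9^{2}}{2} = \frac{1}{2} \cdot 81 = \frac{81}{2} \approx 40.5$)
$v = -2$ ($v = - \frac{9}{5} + \frac{1}{5} \left(-1\right) = - \frac{9}{5} - \frac{1}{5} = -2$)
$k{\left(O,b \right)} = -2 + \frac{81 O}{2} + O b$ ($k{\left(O,b \right)} = \left(\frac{81 O}{2} + O b\right) - 2 = -2 + \frac{81 O}{2} + O b$)
$\left(k{\left(20,-17 \right)} + 280\right)^{2} = \left(\left(-2 + \frac{81}{2} \cdot 20 + 20 \left(-17\right)\right) + 280\right)^{2} = \left(\left(-2 + 810 - 340\right) + 280\right)^{2} = \left(468 + 280\right)^{2} = 748^{2} = 559504$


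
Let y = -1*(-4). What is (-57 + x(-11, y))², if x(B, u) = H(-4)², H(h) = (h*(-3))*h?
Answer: 5049009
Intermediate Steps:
y = 4
H(h) = -3*h² (H(h) = (-3*h)*h = -3*h²)
x(B, u) = 2304 (x(B, u) = (-3*(-4)²)² = (-3*16)² = (-48)² = 2304)
(-57 + x(-11, y))² = (-57 + 2304)² = 2247² = 5049009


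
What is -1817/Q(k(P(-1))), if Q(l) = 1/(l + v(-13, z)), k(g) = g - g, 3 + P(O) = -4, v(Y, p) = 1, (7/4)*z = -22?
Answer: -1817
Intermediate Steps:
z = -88/7 (z = (4/7)*(-22) = -88/7 ≈ -12.571)
P(O) = -7 (P(O) = -3 - 4 = -7)
k(g) = 0
Q(l) = 1/(1 + l) (Q(l) = 1/(l + 1) = 1/(1 + l))
-1817/Q(k(P(-1))) = -1817/(1/(1 + 0)) = -1817/(1/1) = -1817/1 = -1817*1 = -1817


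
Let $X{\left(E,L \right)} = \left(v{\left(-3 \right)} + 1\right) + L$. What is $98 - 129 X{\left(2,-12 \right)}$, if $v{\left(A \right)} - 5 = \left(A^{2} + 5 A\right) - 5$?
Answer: $2291$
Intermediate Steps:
$v{\left(A \right)} = A^{2} + 5 A$ ($v{\left(A \right)} = 5 - \left(5 - A^{2} - 5 A\right) = 5 + \left(-5 + A^{2} + 5 A\right) = A^{2} + 5 A$)
$X{\left(E,L \right)} = -5 + L$ ($X{\left(E,L \right)} = \left(- 3 \left(5 - 3\right) + 1\right) + L = \left(\left(-3\right) 2 + 1\right) + L = \left(-6 + 1\right) + L = -5 + L$)
$98 - 129 X{\left(2,-12 \right)} = 98 - 129 \left(-5 - 12\right) = 98 - -2193 = 98 + 2193 = 2291$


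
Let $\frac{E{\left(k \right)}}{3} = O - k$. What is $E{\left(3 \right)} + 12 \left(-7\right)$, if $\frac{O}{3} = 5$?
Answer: $-48$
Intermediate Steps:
$O = 15$ ($O = 3 \cdot 5 = 15$)
$E{\left(k \right)} = 45 - 3 k$ ($E{\left(k \right)} = 3 \left(15 - k\right) = 45 - 3 k$)
$E{\left(3 \right)} + 12 \left(-7\right) = \left(45 - 9\right) + 12 \left(-7\right) = \left(45 - 9\right) - 84 = 36 - 84 = -48$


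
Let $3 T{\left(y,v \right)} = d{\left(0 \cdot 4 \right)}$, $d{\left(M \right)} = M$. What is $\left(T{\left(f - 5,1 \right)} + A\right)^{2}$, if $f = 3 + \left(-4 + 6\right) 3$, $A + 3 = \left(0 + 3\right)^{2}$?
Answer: $36$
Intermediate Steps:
$A = 6$ ($A = -3 + \left(0 + 3\right)^{2} = -3 + 3^{2} = -3 + 9 = 6$)
$f = 9$ ($f = 3 + 2 \cdot 3 = 3 + 6 = 9$)
$T{\left(y,v \right)} = 0$ ($T{\left(y,v \right)} = \frac{0 \cdot 4}{3} = \frac{1}{3} \cdot 0 = 0$)
$\left(T{\left(f - 5,1 \right)} + A\right)^{2} = \left(0 + 6\right)^{2} = 6^{2} = 36$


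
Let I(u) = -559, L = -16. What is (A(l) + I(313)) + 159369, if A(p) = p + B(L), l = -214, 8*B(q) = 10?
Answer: 634389/4 ≈ 1.5860e+5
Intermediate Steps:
B(q) = 5/4 (B(q) = (⅛)*10 = 5/4)
A(p) = 5/4 + p (A(p) = p + 5/4 = 5/4 + p)
(A(l) + I(313)) + 159369 = ((5/4 - 214) - 559) + 159369 = (-851/4 - 559) + 159369 = -3087/4 + 159369 = 634389/4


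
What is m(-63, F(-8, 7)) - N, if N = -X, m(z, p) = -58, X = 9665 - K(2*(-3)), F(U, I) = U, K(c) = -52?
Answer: 9659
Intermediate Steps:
X = 9717 (X = 9665 - 1*(-52) = 9665 + 52 = 9717)
N = -9717 (N = -1*9717 = -9717)
m(-63, F(-8, 7)) - N = -58 - 1*(-9717) = -58 + 9717 = 9659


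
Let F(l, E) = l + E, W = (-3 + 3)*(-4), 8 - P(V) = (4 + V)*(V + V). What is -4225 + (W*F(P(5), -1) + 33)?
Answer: -4192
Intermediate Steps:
P(V) = 8 - 2*V*(4 + V) (P(V) = 8 - (4 + V)*(V + V) = 8 - (4 + V)*2*V = 8 - 2*V*(4 + V))
W = 0 (W = 0*(-4) = 0)
F(l, E) = E + l
-4225 + (W*F(P(5), -1) + 33) = -4225 + (0*(-1 + (8 - 8*5 - 2*5**2)) + 33) = -4225 + (0*(-1 + (8 - 40 - 2*25)) + 33) = -4225 + (0*(-1 + (8 - 40 - 50)) + 33) = -4225 + (0*(-1 - 82) + 33) = -4225 + (0*(-83) + 33) = -4225 + (0 + 33) = -4225 + 33 = -4192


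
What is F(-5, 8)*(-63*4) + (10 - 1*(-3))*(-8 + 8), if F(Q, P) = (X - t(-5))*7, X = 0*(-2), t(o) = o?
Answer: -8820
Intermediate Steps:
X = 0
F(Q, P) = 35 (F(Q, P) = (0 - 1*(-5))*7 = (0 + 5)*7 = 5*7 = 35)
F(-5, 8)*(-63*4) + (10 - 1*(-3))*(-8 + 8) = 35*(-63*4) + (10 - 1*(-3))*(-8 + 8) = 35*(-252) + (10 + 3)*0 = -8820 + 13*0 = -8820 + 0 = -8820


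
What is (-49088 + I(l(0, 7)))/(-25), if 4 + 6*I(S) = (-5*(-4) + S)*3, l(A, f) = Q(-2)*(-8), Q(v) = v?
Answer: 147212/75 ≈ 1962.8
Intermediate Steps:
l(A, f) = 16 (l(A, f) = -2*(-8) = 16)
I(S) = 28/3 + S/2 (I(S) = -2/3 + ((-5*(-4) + S)*3)/6 = -2/3 + ((20 + S)*3)/6 = -2/3 + (60 + 3*S)/6 = -2/3 + (10 + S/2) = 28/3 + S/2)
(-49088 + I(l(0, 7)))/(-25) = (-49088 + (28/3 + (1/2)*16))/(-25) = (-49088 + (28/3 + 8))*(-1/25) = (-49088 + 52/3)*(-1/25) = -147212/3*(-1/25) = 147212/75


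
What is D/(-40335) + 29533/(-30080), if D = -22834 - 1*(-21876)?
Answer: -232479383/242655360 ≈ -0.95806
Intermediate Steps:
D = -958 (D = -22834 + 21876 = -958)
D/(-40335) + 29533/(-30080) = -958/(-40335) + 29533/(-30080) = -958*(-1/40335) + 29533*(-1/30080) = 958/40335 - 29533/30080 = -232479383/242655360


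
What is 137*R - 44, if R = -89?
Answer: -12237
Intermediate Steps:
137*R - 44 = 137*(-89) - 44 = -12193 - 44 = -12237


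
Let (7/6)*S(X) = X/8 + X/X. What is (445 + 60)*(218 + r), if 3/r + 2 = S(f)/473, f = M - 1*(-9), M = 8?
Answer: 2887742510/26413 ≈ 1.0933e+5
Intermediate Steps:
f = 17 (f = 8 - 1*(-9) = 8 + 9 = 17)
S(X) = 6/7 + 3*X/28 (S(X) = 6*(X/8 + X/X)/7 = 6*(X*(⅛) + 1)/7 = 6*(X/8 + 1)/7 = 6*(1 + X/8)/7 = 6/7 + 3*X/28)
r = -39732/26413 (r = 3/(-2 + (6/7 + (3/28)*17)/473) = 3/(-2 + (6/7 + 51/28)*(1/473)) = 3/(-2 + (75/28)*(1/473)) = 3/(-2 + 75/13244) = 3/(-26413/13244) = 3*(-13244/26413) = -39732/26413 ≈ -1.5043)
(445 + 60)*(218 + r) = (445 + 60)*(218 - 39732/26413) = 505*(5718302/26413) = 2887742510/26413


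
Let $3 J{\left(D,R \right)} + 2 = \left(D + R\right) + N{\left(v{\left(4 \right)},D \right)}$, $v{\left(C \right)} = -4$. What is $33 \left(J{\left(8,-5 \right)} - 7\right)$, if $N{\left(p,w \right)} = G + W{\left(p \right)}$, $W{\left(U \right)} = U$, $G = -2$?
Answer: $-286$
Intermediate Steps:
$N{\left(p,w \right)} = -2 + p$
$J{\left(D,R \right)} = - \frac{8}{3} + \frac{D}{3} + \frac{R}{3}$ ($J{\left(D,R \right)} = - \frac{2}{3} + \frac{\left(D + R\right) - 6}{3} = - \frac{2}{3} + \frac{-6 + D + R}{3} = - \frac{2}{3} + \left(-2 + \frac{D}{3} + \frac{R}{3}\right) = - \frac{8}{3} + \frac{D}{3} + \frac{R}{3}$)
$33 \left(J{\left(8,-5 \right)} - 7\right) = 33 \left(\left(- \frac{8}{3} + \frac{1}{3} \cdot 8 + \frac{1}{3} \left(-5\right)\right) - 7\right) = 33 \left(\left(- \frac{8}{3} + \frac{8}{3} - \frac{5}{3}\right) - 7\right) = 33 \left(- \frac{5}{3} - 7\right) = 33 \left(- \frac{26}{3}\right) = -286$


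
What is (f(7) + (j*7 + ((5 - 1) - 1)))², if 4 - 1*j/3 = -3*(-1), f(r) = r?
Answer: 961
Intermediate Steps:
j = 3 (j = 12 - (-9)*(-1) = 12 - 3*3 = 12 - 9 = 3)
(f(7) + (j*7 + ((5 - 1) - 1)))² = (7 + (3*7 + ((5 - 1) - 1)))² = (7 + (21 + (4 - 1)))² = (7 + (21 + 3))² = (7 + 24)² = 31² = 961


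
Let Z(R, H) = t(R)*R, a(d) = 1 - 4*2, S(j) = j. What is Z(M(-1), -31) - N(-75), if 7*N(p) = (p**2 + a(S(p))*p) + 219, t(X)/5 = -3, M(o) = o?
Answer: -6264/7 ≈ -894.86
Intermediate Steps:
t(X) = -15 (t(X) = 5*(-3) = -15)
a(d) = -7 (a(d) = 1 - 8 = -7)
N(p) = 219/7 - p + p**2/7 (N(p) = ((p**2 - 7*p) + 219)/7 = (219 + p**2 - 7*p)/7 = 219/7 - p + p**2/7)
Z(R, H) = -15*R
Z(M(-1), -31) - N(-75) = -15*(-1) - (219/7 - 1*(-75) + (1/7)*(-75)**2) = 15 - (219/7 + 75 + (1/7)*5625) = 15 - (219/7 + 75 + 5625/7) = 15 - 1*6369/7 = 15 - 6369/7 = -6264/7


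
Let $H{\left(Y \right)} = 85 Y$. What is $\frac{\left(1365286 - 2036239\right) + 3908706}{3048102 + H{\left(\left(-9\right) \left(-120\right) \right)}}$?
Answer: $\frac{1079251}{1046634} \approx 1.0312$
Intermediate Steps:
$\frac{\left(1365286 - 2036239\right) + 3908706}{3048102 + H{\left(\left(-9\right) \left(-120\right) \right)}} = \frac{\left(1365286 - 2036239\right) + 3908706}{3048102 + 85 \left(\left(-9\right) \left(-120\right)\right)} = \frac{\left(1365286 - 2036239\right) + 3908706}{3048102 + 85 \cdot 1080} = \frac{-670953 + 3908706}{3048102 + 91800} = \frac{3237753}{3139902} = 3237753 \cdot \frac{1}{3139902} = \frac{1079251}{1046634}$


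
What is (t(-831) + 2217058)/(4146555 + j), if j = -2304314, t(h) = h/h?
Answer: 2217059/1842241 ≈ 1.2035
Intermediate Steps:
t(h) = 1
(t(-831) + 2217058)/(4146555 + j) = (1 + 2217058)/(4146555 - 2304314) = 2217059/1842241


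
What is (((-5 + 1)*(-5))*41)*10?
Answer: 8200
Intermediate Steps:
(((-5 + 1)*(-5))*41)*10 = (-4*(-5)*41)*10 = (20*41)*10 = 820*10 = 8200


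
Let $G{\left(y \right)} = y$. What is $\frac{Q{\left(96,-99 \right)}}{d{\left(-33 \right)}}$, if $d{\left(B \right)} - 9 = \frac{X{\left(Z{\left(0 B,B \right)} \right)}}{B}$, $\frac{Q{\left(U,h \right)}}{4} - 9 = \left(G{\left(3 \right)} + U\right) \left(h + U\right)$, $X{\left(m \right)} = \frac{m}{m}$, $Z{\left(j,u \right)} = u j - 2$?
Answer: $- \frac{4752}{37} \approx -128.43$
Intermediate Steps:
$Z{\left(j,u \right)} = -2 + j u$ ($Z{\left(j,u \right)} = j u - 2 = -2 + j u$)
$X{\left(m \right)} = 1$
$Q{\left(U,h \right)} = 36 + 4 \left(3 + U\right) \left(U + h\right)$ ($Q{\left(U,h \right)} = 36 + 4 \left(3 + U\right) \left(h + U\right) = 36 + 4 \left(3 + U\right) \left(U + h\right)$)
$d{\left(B \right)} = 9 + \frac{1}{B}$ ($d{\left(B \right)} = 9 + 1 \frac{1}{B} = 9 + \frac{1}{B}$)
$\frac{Q{\left(96,-99 \right)}}{d{\left(-33 \right)}} = \frac{36 + 4 \cdot 96^{2} + 12 \cdot 96 + 12 \left(-99\right) + 4 \cdot 96 \left(-99\right)}{9 + \frac{1}{-33}} = \frac{36 + 4 \cdot 9216 + 1152 - 1188 - 38016}{9 - \frac{1}{33}} = \frac{36 + 36864 + 1152 - 1188 - 38016}{\frac{296}{33}} = \left(-1152\right) \frac{33}{296} = - \frac{4752}{37}$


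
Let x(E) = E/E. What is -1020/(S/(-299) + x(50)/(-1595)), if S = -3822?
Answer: -37418700/468907 ≈ -79.800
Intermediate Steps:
x(E) = 1
-1020/(S/(-299) + x(50)/(-1595)) = -1020/(-3822/(-299) + 1/(-1595)) = -1020/(-3822*(-1/299) + 1*(-1/1595)) = -1020/(294/23 - 1/1595) = -1020/468907/36685 = -1020*36685/468907 = -37418700/468907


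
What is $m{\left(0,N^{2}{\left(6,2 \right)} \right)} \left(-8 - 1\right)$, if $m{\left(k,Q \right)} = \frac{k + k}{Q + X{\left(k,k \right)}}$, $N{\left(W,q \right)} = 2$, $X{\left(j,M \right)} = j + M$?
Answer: $0$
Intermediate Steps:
$X{\left(j,M \right)} = M + j$
$m{\left(k,Q \right)} = \frac{2 k}{Q + 2 k}$ ($m{\left(k,Q \right)} = \frac{k + k}{Q + \left(k + k\right)} = \frac{2 k}{Q + 2 k}$)
$m{\left(0,N^{2}{\left(6,2 \right)} \right)} \left(-8 - 1\right) = 2 \cdot 0 \frac{1}{2^{2} + 2 \cdot 0} \left(-8 - 1\right) = 2 \cdot 0 \frac{1}{4 + 0} \left(-9\right) = 2 \cdot 0 \cdot \frac{1}{4} \left(-9\right) = 0 \left(-9\right) = 0$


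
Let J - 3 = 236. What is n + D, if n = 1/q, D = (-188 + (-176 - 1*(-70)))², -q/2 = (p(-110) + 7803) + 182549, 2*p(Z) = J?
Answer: 32927189147/380943 ≈ 86436.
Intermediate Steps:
J = 239 (J = 3 + 236 = 239)
p(Z) = 239/2 (p(Z) = (½)*239 = 239/2)
q = -380943 (q = -2*((239/2 + 7803) + 182549) = -2*(15845/2 + 182549) = -2*380943/2 = -380943)
D = 86436 (D = (-188 + (-176 + 70))² = (-188 - 106)² = (-294)² = 86436)
n = -1/380943 (n = 1/(-380943) = -1/380943 ≈ -2.6251e-6)
n + D = -1/380943 + 86436 = 32927189147/380943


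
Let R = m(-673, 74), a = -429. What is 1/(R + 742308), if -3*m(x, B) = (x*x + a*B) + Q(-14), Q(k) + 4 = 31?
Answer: 3/1805714 ≈ 1.6614e-6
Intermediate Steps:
Q(k) = 27 (Q(k) = -4 + 31 = 27)
m(x, B) = -9 + 143*B - x**2/3 (m(x, B) = -((x*x - 429*B) + 27)/3 = -((x**2 - 429*B) + 27)/3 = -(27 + x**2 - 429*B)/3 = -9 + 143*B - x**2/3)
R = -421210/3 (R = -9 + 143*74 - 1/3*(-673)**2 = -9 + 10582 - 1/3*452929 = -9 + 10582 - 452929/3 = -421210/3 ≈ -1.4040e+5)
1/(R + 742308) = 1/(-421210/3 + 742308) = 1/(1805714/3) = 3/1805714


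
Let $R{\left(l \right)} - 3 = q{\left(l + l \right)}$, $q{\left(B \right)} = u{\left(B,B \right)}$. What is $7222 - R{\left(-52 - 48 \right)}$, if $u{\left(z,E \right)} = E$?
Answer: $7419$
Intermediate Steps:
$q{\left(B \right)} = B$
$R{\left(l \right)} = 3 + 2 l$ ($R{\left(l \right)} = 3 + \left(l + l\right) = 3 + 2 l$)
$7222 - R{\left(-52 - 48 \right)} = 7222 - \left(3 + 2 \left(-52 - 48\right)\right) = 7222 - \left(3 + 2 \left(-100\right)\right) = 7222 - \left(3 - 200\right) = 7222 - -197 = 7222 + 197 = 7419$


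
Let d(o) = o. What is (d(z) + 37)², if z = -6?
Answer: 961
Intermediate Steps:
(d(z) + 37)² = (-6 + 37)² = 31² = 961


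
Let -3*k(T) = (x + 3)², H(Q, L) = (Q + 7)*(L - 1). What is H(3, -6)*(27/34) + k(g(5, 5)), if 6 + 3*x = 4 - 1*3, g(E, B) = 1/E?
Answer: -25787/459 ≈ -56.181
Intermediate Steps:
H(Q, L) = (-1 + L)*(7 + Q) (H(Q, L) = (7 + Q)*(-1 + L) = (-1 + L)*(7 + Q))
x = -5/3 (x = -2 + (4 - 1*3)/3 = -2 + (4 - 3)/3 = -2 + (⅓)*1 = -2 + ⅓ = -5/3 ≈ -1.6667)
k(T) = -16/27 (k(T) = -(-5/3 + 3)²/3 = -(4/3)²/3 = -⅓*16/9 = -16/27)
H(3, -6)*(27/34) + k(g(5, 5)) = (-7 - 1*3 + 7*(-6) - 6*3)*(27/34) - 16/27 = (-7 - 3 - 42 - 18)*(27*(1/34)) - 16/27 = -70*27/34 - 16/27 = -945/17 - 16/27 = -25787/459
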